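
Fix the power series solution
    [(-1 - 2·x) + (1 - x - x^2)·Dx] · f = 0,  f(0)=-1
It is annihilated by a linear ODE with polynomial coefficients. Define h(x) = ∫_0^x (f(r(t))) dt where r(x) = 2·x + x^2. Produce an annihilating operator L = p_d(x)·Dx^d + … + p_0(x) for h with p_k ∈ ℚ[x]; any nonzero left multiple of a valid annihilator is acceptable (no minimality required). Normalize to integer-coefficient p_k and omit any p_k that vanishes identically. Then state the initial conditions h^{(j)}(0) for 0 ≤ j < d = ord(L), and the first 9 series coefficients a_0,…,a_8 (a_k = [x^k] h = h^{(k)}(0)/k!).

L = (2 + 10·x + 12·x^2 + 4·x^3)·Dx + (-1 + 2·x + 5·x^2 + 4·x^3 + x^4)·Dx^2  (order 2).
h: a_k = 0, -1, -1, -3, -8, -118/5, -217/3, -1595/7, -733, …
ICs: h(0) = 0, h′(0) = -1.

f: a_k = -1, -1, -2, -3, -5, -8, -13, -21, -34, …
Substitute x→r, Dx→(1/r')Dx; clear ⇒ L₀.
∫: right-multiply L₀ by Dx.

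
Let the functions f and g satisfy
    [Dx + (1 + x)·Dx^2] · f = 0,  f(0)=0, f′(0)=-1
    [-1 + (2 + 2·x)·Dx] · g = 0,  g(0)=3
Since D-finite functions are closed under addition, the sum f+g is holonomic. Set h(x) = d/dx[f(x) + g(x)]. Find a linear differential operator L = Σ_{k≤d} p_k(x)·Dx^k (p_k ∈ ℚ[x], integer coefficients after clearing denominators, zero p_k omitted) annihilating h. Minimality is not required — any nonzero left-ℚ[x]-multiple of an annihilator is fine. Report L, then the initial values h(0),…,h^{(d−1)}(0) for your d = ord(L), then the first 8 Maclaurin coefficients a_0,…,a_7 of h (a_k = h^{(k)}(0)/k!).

f: a_k = 0, -1, 1/2, -1/3, 1/4, -1/5, 1/6, -1/7, …
g: a_k = 3, 3/2, -3/8, 3/16, -15/128, 21/256, -63/1024, 99/2048, …
L₀ := lclm(L_f,L_g); ord L₀ ≤ 2+1.
h₀' ⇒ L via d/dx closure of L₀.
L = 1 + (5 + 5·x)·Dx + (2 + 4·x + 2·x^2)·Dx^2  (order 2).
h: a_k = 1/2, 1/4, -7/16, 17/32, -151/256, 323/512, -1355/2048, 2809/4096, …
ICs: h(0) = 1/2, h′(0) = 1/4.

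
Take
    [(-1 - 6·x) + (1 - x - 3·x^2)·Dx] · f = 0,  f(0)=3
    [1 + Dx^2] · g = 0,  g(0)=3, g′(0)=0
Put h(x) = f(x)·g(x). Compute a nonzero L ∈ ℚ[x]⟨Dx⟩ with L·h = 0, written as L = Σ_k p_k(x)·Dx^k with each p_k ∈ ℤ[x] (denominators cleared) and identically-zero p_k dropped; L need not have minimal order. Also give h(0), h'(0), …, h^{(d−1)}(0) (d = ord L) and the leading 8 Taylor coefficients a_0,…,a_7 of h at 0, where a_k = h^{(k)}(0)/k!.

f: a_k = 3, 3, 12, 21, 57, 120, 291, 651, …
g: a_k = 3, 0, -3/2, 0, 1/8, 0, -1/240, 0, …
Sym-product of L_f,L_g gives L₀ (≤ ord 2).
L = (5 + x + 3·x^2) + (2 + 12·x)·Dx + (-1 + x + 3·x^2)·Dx^2  (order 2).
h: a_k = 9, 9, 63/2, 117/2, 1227/8, 2631/8, 63119/80, 142049/80, …
ICs: h(0) = 9, h′(0) = 9.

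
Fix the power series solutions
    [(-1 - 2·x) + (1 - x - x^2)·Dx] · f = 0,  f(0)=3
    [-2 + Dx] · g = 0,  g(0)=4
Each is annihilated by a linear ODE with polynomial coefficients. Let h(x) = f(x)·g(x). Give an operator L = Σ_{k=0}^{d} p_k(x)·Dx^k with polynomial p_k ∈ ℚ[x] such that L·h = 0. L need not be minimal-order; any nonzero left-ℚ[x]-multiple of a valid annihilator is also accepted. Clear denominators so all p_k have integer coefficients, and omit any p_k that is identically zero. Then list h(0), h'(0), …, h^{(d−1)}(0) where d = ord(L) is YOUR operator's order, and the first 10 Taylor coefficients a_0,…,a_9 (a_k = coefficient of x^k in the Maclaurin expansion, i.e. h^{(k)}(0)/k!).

f: a_k = 3, 3, 6, 9, 15, 24, 39, 63, 102, 165, …
g: a_k = 4, 8, 8, 16/3, 8/3, 16/15, 16/45, 32/315, 8/315, 16/2835, …
L₀ := L_f ⊗_s L_g (sym. prod.), ord ≤ 1.
L = (3 - 2·x^2) + (-1 + x + x^2)·Dx  (order 1).
h: a_k = 12, 36, 72, 124, 204, 1656/5, 8044/15, 30372/35, 49144/35, 2146948/945, …
ICs: h(0) = 12.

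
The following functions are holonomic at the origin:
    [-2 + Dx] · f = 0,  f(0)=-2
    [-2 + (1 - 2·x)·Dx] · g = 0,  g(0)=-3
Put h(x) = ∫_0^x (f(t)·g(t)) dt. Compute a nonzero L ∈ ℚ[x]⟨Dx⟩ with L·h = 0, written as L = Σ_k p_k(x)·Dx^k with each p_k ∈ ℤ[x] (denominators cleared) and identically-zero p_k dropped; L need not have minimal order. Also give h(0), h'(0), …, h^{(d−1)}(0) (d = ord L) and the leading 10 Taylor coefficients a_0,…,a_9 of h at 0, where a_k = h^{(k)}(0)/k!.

L = (4 - 4·x)·Dx + (-1 + 2·x)·Dx^2  (order 2).
h: a_k = 0, 6, 12, 20, 32, 52, 1304/15, 15656/105, 5480/21, 438404/945, …
ICs: h(0) = 0, h′(0) = 6.

f: a_k = -2, -4, -4, -8/3, -4/3, -8/15, -8/45, -16/315, -4/315, -8/2835, …
g: a_k = -3, -6, -12, -24, -48, -96, -192, -384, -768, -1536, …
Product ⇒ symmetric product L₀, ord ≤ 1.
∫: right-multiply L₀ by Dx.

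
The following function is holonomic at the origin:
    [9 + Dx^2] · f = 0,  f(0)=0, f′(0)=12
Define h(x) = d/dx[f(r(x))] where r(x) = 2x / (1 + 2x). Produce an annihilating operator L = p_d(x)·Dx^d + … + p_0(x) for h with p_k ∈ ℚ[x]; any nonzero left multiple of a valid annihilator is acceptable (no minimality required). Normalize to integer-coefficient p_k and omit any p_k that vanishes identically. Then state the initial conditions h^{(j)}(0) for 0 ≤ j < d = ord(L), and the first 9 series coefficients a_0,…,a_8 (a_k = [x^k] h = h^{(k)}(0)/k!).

L = (60 + 96·x + 96·x^2) + (12 + 72·x + 144·x^2 + 96·x^3)·Dx + (1 + 8·x + 24·x^2 + 32·x^3 + 16·x^4)·Dx^2  (order 2).
h: a_k = 24, -96, -144, 2688, -14064, 48960, -619296/5, 969216/5, 4292784/35, …
ICs: h(0) = 24, h′(0) = -96.

f: a_k = 0, 12, 0, -18, 0, 81/10, 0, -243/140, 0, …
L₀ from L_f via x↦r, Dx↦r'^{-1}Dx.
Derive L from L₀ (diff closure).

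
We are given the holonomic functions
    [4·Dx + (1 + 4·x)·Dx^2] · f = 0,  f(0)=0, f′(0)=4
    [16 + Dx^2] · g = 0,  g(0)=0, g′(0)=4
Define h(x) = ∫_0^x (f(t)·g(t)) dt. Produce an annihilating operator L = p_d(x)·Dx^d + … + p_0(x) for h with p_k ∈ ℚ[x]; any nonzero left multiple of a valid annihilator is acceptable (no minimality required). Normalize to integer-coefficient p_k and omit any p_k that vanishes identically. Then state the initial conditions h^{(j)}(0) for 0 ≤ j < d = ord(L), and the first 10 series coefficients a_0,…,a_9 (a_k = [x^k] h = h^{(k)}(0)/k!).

f: a_k = 0, 4, -8, 64/3, -64, 1024/5, -2048/3, 16384/7, -8192, 262144/9, …
g: a_k = 0, 4, 0, -32/3, 0, 128/15, 0, -1024/315, 0, 2048/2835, …
Product ⇒ symmetric product L₀, ord ≤ 4.
h=∫₀ˣh₀: take L = L₀·Dx.
L = (-768 + 6144·x + 77824·x^2 + 262144·x^3 + 262144·x^4)·Dx + (256 + 5120·x + 24576·x^2 + 32768·x^3)·Dx^2 + (1280·x + 10752·x^2 + 32768·x^3 + 32768·x^4)·Dx^3 + (16 + 320·x + 1536·x^2 + 2048·x^3)·Dx^4 + (3 + 56·x + 368·x^2 + 1024·x^3 + 1024·x^4)·Dx^5  (order 5).
h: a_k = 0, 0, 0, 16/3, -8, 128/15, -256/9, 5632/63, -3968/15, 462848/567, …
ICs: h(0) = 0, h′(0) = 0, h′′(0) = 0, h′′′(0) = 32, h′′′′(0) = -192.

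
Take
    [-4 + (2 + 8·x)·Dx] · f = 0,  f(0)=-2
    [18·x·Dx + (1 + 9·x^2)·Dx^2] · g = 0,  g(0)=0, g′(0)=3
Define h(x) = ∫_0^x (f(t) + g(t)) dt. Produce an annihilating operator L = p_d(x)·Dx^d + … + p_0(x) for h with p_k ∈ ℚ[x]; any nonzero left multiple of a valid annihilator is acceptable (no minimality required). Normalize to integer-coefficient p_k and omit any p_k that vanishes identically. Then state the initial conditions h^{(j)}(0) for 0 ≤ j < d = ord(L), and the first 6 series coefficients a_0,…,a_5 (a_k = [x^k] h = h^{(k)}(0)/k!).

L = (-18 - 180·x + 486·x^2 + 972·x^3)·Dx^2 + (-15 - 72·x - 9·x^2 + 1944·x^3 + 3402·x^4)·Dx^3 + (-1 + 5·x + 54·x^2 + 153·x^3 + 567·x^4 + 972·x^5)·Dx^4  (order 4).
h: a_k = 0, -2, -1/2, 4/3, -17/4, 4, …
ICs: h(0) = 0, h′(0) = -2, h′′(0) = -1, h′′′(0) = 8.

f: a_k = -2, -4, 4, -8, 20, -56, …
g: a_k = 0, 3, 0, -9, 0, 243/5, …
Weyl lclm of L_f,L_g ⇒ L₀ (ord ≤ 3).
∫: right-multiply L₀ by Dx.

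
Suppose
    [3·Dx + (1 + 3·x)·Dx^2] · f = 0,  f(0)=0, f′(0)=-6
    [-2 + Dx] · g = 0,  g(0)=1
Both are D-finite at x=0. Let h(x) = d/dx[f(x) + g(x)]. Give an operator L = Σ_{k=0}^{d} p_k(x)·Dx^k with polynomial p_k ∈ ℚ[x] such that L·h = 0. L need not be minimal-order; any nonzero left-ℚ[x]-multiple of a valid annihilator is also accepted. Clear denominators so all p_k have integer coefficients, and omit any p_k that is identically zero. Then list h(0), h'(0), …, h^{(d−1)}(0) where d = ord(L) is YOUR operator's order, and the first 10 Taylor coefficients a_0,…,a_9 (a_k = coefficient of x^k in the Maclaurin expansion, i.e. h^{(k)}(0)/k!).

f: a_k = 0, -6, 9, -18, 81/2, -486/5, 243, -4374/7, 6561/4, -4374, …
g: a_k = 1, 2, 2, 4/3, 2/3, 4/15, 4/45, 8/315, 2/315, 4/2835, …
L₀ := lclm(L_f,L_g); ord L₀ ≤ 2+1.
Differentiate: ansatz ord ≤ ord L₀ ⇒ L.
L = (-48 - 36·x) + (14 - 24·x - 36·x^2)·Dx + (5 + 21·x + 18·x^2)·Dx^2  (order 2).
h: a_k = -4, 22, -50, 494/3, -1454/3, 21878/15, -196822/45, 4133446/315, -12400286/315, 334807838/2835, …
ICs: h(0) = -4, h′(0) = 22.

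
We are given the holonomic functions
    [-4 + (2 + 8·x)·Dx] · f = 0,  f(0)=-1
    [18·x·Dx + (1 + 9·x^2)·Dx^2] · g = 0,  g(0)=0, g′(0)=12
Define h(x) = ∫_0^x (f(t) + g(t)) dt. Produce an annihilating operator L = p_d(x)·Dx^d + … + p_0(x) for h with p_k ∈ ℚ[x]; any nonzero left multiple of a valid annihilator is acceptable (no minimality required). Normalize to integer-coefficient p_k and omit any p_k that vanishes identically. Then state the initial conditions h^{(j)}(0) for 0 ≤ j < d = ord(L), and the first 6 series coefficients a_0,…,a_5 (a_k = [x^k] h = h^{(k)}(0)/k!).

L = (-18 - 180·x + 486·x^2 + 972·x^3)·Dx^2 + (-15 - 72·x - 9·x^2 + 1944·x^3 + 3402·x^4)·Dx^3 + (-1 + 5·x + 54·x^2 + 153·x^3 + 567·x^4 + 972·x^5)·Dx^4  (order 4).
h: a_k = 0, -1, 5, 2/3, -10, 2, …
ICs: h(0) = 0, h′(0) = -1, h′′(0) = 10, h′′′(0) = 4.

f: a_k = -1, -2, 2, -4, 10, -28, …
g: a_k = 0, 12, 0, -36, 0, 972/5, …
f+g: L₀ = lclm(L_f,L_g), ord ≤ 1+2.
∫: right-multiply L₀ by Dx.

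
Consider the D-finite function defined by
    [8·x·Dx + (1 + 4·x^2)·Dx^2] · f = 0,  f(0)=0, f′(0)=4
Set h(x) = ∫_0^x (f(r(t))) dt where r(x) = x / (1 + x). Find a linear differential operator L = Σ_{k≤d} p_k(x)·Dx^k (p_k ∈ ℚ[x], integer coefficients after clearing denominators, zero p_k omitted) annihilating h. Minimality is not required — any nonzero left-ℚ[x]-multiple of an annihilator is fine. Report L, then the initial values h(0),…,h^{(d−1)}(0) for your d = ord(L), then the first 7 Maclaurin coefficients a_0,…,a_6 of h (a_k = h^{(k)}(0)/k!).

L = (2 + 10·x)·Dx^2 + (1 + 2·x + 5·x^2)·Dx^3  (order 3).
h: a_k = 0, 0, 2, -4/3, -1/3, 12/5, -38/15, …
ICs: h(0) = 0, h′(0) = 0, h′′(0) = 4.

f: a_k = 0, 4, 0, -16/3, 0, 64/5, 0, …
f∘r: x↦r, Dx↦Dx/r' in L_f ⇒ L₀.
Integrate: L := L₀·Dx.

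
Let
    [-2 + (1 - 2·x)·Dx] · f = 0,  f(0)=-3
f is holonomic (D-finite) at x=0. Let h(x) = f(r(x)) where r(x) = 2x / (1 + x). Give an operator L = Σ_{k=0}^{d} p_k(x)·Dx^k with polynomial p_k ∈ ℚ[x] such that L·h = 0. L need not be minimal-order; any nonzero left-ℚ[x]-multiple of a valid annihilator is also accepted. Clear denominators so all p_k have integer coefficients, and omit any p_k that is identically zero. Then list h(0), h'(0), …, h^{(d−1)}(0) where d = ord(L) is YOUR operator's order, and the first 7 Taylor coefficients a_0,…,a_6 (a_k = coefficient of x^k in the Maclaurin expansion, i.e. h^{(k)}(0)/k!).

f: a_k = -3, -6, -12, -24, -48, -96, -192, …
Change of var in L_f (x↦r) gives L₀.
L = 4 + (-1 + 2·x + 3·x^2)·Dx  (order 1).
h: a_k = -3, -12, -36, -108, -324, -972, -2916, …
ICs: h(0) = -3.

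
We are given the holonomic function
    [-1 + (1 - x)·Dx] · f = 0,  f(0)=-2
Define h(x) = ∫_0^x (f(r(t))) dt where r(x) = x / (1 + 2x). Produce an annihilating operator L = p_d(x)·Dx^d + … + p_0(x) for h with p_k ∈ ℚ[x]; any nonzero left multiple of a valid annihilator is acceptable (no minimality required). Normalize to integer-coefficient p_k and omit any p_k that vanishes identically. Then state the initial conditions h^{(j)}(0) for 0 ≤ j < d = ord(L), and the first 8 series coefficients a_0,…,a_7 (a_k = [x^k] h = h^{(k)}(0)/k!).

f: a_k = -2, -2, -2, -2, -2, -2, -2, -2, …
Change of var in L_f (x↦r) gives L₀.
h=∫h₀ ⇒ L = L₀·Dx.
L = -Dx + (1 + 3·x + 2·x^2)·Dx^2  (order 2).
h: a_k = 0, -2, -1, 2/3, -1/2, 2/5, -1/3, 2/7, …
ICs: h(0) = 0, h′(0) = -2.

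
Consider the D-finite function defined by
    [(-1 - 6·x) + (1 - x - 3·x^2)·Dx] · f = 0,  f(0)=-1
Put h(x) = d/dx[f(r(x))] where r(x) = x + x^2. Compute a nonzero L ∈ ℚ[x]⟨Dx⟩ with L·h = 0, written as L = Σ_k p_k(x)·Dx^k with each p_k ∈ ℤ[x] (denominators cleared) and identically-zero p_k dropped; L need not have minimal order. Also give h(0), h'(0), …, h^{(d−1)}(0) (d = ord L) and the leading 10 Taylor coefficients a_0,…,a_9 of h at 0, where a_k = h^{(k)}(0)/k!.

L = (10 + 60·x + 168·x^2 + 396·x^3 + 648·x^4 + 540·x^5 + 180·x^6) + (-1 - 7·x - 6·x^2 + 44·x^3 + 135·x^4 + 180·x^5 + 126·x^6 + 36·x^7)·Dx  (order 1).
h: a_k = -1, -10, -45, -176, -685, -2508, -8925, -31208, -107280, -364280, …
ICs: h(0) = -1.

f: a_k = -1, -1, -4, -7, -19, -40, -97, -217, -508, -1159, …
Change of var in L_f (x↦r) gives L₀.
Differentiate: ansatz ord ≤ ord L₀ ⇒ L.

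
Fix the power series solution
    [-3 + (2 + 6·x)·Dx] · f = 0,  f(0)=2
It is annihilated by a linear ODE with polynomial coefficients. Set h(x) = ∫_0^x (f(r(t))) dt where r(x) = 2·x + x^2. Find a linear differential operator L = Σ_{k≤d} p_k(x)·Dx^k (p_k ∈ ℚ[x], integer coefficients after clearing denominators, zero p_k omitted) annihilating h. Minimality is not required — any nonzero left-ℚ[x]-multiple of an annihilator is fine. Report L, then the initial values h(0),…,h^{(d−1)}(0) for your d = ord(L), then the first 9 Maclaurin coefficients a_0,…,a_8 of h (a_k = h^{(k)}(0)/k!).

f: a_k = 2, 3, -9/4, 27/8, -405/64, 1701/128, -15309/512, 72171/1024, -2814669/16384, …
Substitute x→r, Dx→(1/r')Dx; clear ⇒ L₀.
∫: right-multiply L₀ by Dx.
L = (-3 - 3·x)·Dx + (1 + 6·x + 3·x^2)·Dx^2  (order 2).
h: a_k = 0, 2, 3, -2, 9/2, -63/5, 81/2, -999/7, 4293/8, …
ICs: h(0) = 0, h′(0) = 2.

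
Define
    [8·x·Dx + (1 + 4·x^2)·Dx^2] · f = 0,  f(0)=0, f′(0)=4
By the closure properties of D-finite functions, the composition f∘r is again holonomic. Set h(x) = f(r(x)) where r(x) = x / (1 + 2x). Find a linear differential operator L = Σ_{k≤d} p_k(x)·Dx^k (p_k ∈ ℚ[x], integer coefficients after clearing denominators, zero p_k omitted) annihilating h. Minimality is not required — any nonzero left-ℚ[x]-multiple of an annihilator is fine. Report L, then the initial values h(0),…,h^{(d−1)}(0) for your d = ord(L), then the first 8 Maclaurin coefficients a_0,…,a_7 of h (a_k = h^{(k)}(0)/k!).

f: a_k = 0, 4, 0, -16/3, 0, 64/5, 0, -256/7, …
f∘r: x↦r, Dx↦Dx/r' in L_f ⇒ L₀.
L = (4 + 16·x)·Dx + (1 + 4·x + 8·x^2)·Dx^2  (order 2).
h: a_k = 0, 4, -8, 32/3, 0, -256/5, 512/3, -2048/7, …
ICs: h(0) = 0, h′(0) = 4.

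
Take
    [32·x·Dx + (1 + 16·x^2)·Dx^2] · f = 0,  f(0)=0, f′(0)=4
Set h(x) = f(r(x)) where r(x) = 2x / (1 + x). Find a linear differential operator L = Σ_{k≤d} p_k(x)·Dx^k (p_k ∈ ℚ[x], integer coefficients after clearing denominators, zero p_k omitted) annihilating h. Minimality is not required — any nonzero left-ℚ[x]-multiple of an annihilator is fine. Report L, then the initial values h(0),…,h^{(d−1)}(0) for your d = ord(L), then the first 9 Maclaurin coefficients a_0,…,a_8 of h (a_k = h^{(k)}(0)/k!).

L = (2 + 130·x)·Dx + (1 + 2·x + 65·x^2)·Dx^2  (order 2).
h: a_k = 0, 8, -8, -488/3, 504, 27688/5, -93208/3, -1426888/7, 1871352, …
ICs: h(0) = 0, h′(0) = 8.

f: a_k = 0, 4, 0, -64/3, 0, 1024/5, 0, -16384/7, 0, …
f∘r: x↦r, Dx↦Dx/r' in L_f ⇒ L₀.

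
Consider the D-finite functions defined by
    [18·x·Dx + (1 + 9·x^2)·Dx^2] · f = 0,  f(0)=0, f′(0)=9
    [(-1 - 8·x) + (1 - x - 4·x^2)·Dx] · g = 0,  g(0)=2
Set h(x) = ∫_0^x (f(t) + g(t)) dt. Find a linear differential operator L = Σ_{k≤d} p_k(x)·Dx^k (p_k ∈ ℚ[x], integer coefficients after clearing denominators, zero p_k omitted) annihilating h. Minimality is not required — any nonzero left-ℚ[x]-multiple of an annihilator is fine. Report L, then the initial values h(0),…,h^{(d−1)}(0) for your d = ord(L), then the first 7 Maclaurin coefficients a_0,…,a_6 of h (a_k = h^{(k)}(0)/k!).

L = (90 - 360·x - 6462·x^2 - 14688·x^3 - 63936·x^4 - 31104·x^6)·Dx^2 + (-36 - 294·x - 324·x^2 - 3198·x^3 - 13680·x^4 - 46080·x^5 - 3888·x^6 - 31104·x^7)·Dx^3 + (5 + 16·x + 160·x^2 - 96·x^3 + 555·x^4 - 2304·x^5 - 4896·x^6 - 1296·x^7 - 5184·x^8)·Dx^4  (order 4).
h: a_k = 0, 2, 11/2, 10/3, -9/4, 58/5, 1379/30, …
ICs: h(0) = 0, h′(0) = 2, h′′(0) = 11, h′′′(0) = 20.

f: a_k = 0, 9, 0, -27, 0, 729/5, 0, …
g: a_k = 2, 2, 10, 18, 58, 130, 362, …
Sum ⇒ L₀ = lclm(L_f,L_g) in ℚ(x)⟨Dx⟩.
h=∫₀ˣh₀: take L = L₀·Dx.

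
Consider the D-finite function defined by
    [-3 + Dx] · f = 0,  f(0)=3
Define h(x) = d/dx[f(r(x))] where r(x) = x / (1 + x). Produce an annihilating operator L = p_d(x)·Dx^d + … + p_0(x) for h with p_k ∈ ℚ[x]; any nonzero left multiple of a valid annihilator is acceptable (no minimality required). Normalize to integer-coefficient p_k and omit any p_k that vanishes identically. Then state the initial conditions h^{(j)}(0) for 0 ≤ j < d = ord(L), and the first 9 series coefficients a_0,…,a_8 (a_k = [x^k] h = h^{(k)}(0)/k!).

f: a_k = 3, 9, 27/2, 27/2, 81/8, 243/40, 243/80, 729/560, 2187/4480, …
Substitute x→r, Dx→(1/r')Dx; clear ⇒ L₀.
h=h₀': d/dx-closure on L₀ ⇒ L.
L = (1 - 2·x) + (-1 - 2·x - x^2)·Dx  (order 1).
h: a_k = 9, 9, -27/2, 9/2, 63/8, -621/40, 1233/80, -4869/560, -5751/4480, …
ICs: h(0) = 9.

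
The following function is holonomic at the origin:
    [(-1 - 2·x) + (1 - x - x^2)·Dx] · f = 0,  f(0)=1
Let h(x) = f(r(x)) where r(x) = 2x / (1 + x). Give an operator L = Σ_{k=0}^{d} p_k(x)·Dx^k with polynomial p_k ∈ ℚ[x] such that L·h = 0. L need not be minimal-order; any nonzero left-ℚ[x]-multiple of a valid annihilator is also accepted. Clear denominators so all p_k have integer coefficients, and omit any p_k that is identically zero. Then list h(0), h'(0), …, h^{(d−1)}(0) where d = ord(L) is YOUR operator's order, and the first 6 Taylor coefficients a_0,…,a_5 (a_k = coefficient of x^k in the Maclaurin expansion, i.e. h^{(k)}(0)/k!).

f: a_k = 1, 1, 2, 3, 5, 8, …
Change of var in L_f (x↦r) gives L₀.
L = (2 + 10·x) + (-1 - x + 5·x^2 + 5·x^3)·Dx  (order 1).
h: a_k = 1, 2, 6, 10, 30, 50, …
ICs: h(0) = 1.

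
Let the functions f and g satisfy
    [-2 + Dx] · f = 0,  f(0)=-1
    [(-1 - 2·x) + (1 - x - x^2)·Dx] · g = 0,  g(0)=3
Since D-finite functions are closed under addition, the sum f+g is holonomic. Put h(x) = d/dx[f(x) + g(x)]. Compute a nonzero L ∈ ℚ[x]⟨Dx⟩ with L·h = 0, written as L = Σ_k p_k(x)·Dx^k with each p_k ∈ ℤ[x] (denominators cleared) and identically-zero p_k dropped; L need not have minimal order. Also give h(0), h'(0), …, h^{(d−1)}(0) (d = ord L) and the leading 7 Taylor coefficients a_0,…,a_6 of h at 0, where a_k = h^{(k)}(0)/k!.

f: a_k = -1, -2, -2, -4/3, -2/3, -4/15, -4/45, …
g: a_k = 3, 3, 6, 9, 15, 24, 39, …
L₀ := lclm(L_f,L_g); ord L₀ ≤ 1+1.
Derive L from L₀ (diff closure).
L = (10 + 44·x + 44·x^2 + 48·x^3 + 12·x^4) + (-7 - 24·x - 28·x^2 - 12·x^3 + 10·x^4 + 4·x^5)·Dx + (1 + x + 3·x^2 - 6·x^3 - 8·x^4 - 2·x^5)·Dx^2  (order 2).
h: a_k = 1, 8, 23, 172/3, 356/3, 3502/15, 19837/45, …
ICs: h(0) = 1, h′(0) = 8.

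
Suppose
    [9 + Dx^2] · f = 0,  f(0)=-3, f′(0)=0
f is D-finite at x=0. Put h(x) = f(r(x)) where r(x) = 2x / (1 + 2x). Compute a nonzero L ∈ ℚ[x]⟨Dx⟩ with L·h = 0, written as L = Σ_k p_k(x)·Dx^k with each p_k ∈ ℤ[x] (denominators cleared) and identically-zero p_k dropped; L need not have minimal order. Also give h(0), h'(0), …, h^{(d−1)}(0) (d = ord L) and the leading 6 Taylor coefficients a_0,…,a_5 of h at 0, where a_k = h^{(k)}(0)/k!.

L = 36 + (4 + 24·x + 48·x^2 + 32·x^3)·Dx + (1 + 8·x + 24·x^2 + 32·x^3 + 16·x^4)·Dx^2  (order 2).
h: a_k = -3, 0, 54, -216, 486, -432, …
ICs: h(0) = -3, h′(0) = 0.

f: a_k = -3, 0, 27/2, 0, -81/8, 0, …
L₀ from L_f via x↦r, Dx↦r'^{-1}Dx.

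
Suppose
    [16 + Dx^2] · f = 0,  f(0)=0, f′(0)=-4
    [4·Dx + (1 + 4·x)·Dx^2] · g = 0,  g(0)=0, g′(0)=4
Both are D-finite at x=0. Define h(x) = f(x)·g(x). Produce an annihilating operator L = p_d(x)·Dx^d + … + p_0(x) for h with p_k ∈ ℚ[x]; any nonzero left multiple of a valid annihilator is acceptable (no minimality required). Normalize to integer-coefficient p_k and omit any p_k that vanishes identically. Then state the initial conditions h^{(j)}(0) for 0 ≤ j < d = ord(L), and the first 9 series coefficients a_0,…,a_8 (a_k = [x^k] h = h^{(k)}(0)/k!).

L = (-768 + 6144·x + 77824·x^2 + 262144·x^3 + 262144·x^4) + (256 + 5120·x + 24576·x^2 + 32768·x^3)·Dx + (1280·x + 10752·x^2 + 32768·x^3 + 32768·x^4)·Dx^2 + (16 + 320·x + 1536·x^2 + 2048·x^3)·Dx^3 + (3 + 56·x + 368·x^2 + 1024·x^3 + 1024·x^4)·Dx^4  (order 4).
h: a_k = 0, 0, -16, 32, -128/3, 512/3, -5632/9, 31744/15, -462848/63, …
ICs: h(0) = 0, h′(0) = 0, h′′(0) = -32, h′′′(0) = 192.

f: a_k = 0, -4, 0, 32/3, 0, -128/15, 0, 1024/315, 0, …
g: a_k = 0, 4, -8, 64/3, -64, 1024/5, -2048/3, 16384/7, -8192, …
f·g: L₀ = L_f ⊗_s L_g, ord ≤ 2·2.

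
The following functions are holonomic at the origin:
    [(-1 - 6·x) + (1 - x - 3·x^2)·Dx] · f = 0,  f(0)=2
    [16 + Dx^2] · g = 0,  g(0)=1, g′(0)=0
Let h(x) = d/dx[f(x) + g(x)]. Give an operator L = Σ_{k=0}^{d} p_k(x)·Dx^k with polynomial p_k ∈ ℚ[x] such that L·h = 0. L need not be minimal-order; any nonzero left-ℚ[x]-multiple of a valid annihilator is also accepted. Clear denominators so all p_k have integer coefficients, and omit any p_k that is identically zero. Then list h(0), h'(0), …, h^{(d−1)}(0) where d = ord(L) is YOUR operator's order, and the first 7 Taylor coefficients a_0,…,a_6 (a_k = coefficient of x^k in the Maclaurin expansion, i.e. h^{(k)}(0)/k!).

L = (4672 + 20416·x + 66304·x^2 + 32640·x^3 + 66240·x^4 + 62208·x^5 + 62208·x^6) + (-464 - 2352·x + 3792·x^2 + 6752·x^3 - 2400·x^4 + 5184·x^5 + 24192·x^6 + 20736·x^7)·Dx + (292 + 1276·x + 4144·x^2 + 2040·x^3 + 4140·x^4 + 3888·x^5 + 3888·x^6)·Dx^2 + (-29 - 147·x + 237·x^2 + 422·x^3 - 150·x^4 + 324·x^5 + 1512·x^6 + 1296·x^7)·Dx^3  (order 3).
h: a_k = 2, 0, 42, 584/3, 400, 16948/15, 3038, …
ICs: h(0) = 2, h′(0) = 0, h′′(0) = 84.

f: a_k = 2, 2, 8, 14, 38, 80, 194, …
g: a_k = 1, 0, -8, 0, 32/3, 0, -256/45, …
f+g: L₀ = lclm(L_f,L_g), ord ≤ 1+2.
Differentiate: ansatz ord ≤ ord L₀ ⇒ L.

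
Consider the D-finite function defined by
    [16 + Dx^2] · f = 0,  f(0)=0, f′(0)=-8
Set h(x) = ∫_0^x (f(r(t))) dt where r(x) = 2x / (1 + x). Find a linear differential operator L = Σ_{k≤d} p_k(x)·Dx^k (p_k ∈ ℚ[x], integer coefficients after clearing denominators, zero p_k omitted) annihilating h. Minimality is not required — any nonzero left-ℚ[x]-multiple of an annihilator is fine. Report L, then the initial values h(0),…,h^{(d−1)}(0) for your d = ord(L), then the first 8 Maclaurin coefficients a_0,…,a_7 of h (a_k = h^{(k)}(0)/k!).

f: a_k = 0, -8, 0, 64/3, 0, -256/15, 0, 2048/315, …
f∘r: x↦r, Dx↦Dx/r' in L_f ⇒ L₀.
h=∫h₀ ⇒ L = L₀·Dx.
L = 64·Dx + (2 + 6·x + 6·x^2 + 2·x^3)·Dx^2 + (1 + 4·x + 6·x^2 + 4·x^3 + x^4)·Dx^3  (order 3).
h: a_k = 0, 0, -8, 16/3, 116/3, -496/5, 3464/45, 1040/7, …
ICs: h(0) = 0, h′(0) = 0, h′′(0) = -16.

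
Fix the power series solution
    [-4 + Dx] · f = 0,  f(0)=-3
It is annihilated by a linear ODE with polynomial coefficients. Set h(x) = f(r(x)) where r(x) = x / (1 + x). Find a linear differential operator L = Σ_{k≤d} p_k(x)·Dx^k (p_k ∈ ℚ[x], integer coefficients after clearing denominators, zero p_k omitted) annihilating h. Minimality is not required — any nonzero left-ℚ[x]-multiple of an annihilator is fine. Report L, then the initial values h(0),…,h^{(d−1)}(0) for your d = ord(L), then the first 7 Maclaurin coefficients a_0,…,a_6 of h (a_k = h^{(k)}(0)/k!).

L = -4 + (1 + 2·x + x^2)·Dx  (order 1).
h: a_k = -3, -12, -12, 4, 4, -28/5, 44/15, …
ICs: h(0) = -3.

f: a_k = -3, -12, -24, -32, -32, -128/5, -256/15, …
f∘r: x↦r, Dx↦Dx/r' in L_f ⇒ L₀.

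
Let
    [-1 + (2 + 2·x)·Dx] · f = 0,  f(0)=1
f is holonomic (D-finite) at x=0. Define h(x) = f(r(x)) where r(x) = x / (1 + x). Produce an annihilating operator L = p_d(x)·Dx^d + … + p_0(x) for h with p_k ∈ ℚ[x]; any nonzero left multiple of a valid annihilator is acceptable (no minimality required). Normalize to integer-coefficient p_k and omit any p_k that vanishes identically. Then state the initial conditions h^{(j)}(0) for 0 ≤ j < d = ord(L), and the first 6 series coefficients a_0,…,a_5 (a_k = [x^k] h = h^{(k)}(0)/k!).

L = -1 + (2 + 6·x + 4·x^2)·Dx  (order 1).
h: a_k = 1, 1/2, -5/8, 13/16, -141/128, 399/256, …
ICs: h(0) = 1.

f: a_k = 1, 1/2, -1/8, 1/16, -5/128, 7/256, …
L₀ from L_f via x↦r, Dx↦r'^{-1}Dx.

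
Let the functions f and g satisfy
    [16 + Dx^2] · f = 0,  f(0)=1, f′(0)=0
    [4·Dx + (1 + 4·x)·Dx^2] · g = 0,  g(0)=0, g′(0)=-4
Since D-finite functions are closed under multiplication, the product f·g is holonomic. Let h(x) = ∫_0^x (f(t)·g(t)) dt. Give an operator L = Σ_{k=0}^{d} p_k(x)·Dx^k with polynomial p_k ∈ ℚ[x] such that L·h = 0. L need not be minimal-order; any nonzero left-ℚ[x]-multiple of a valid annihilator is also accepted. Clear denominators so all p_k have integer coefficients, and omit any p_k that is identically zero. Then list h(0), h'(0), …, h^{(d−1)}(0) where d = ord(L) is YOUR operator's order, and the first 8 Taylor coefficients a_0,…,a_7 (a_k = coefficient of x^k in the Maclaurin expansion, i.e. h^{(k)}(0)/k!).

L = (-768 + 6144·x + 77824·x^2 + 262144·x^3 + 262144·x^4)·Dx + (256 + 5120·x + 24576·x^2 + 32768·x^3)·Dx^2 + (1280·x + 10752·x^2 + 32768·x^3 + 32768·x^4)·Dx^3 + (16 + 320·x + 1536·x^2 + 2048·x^3)·Dx^4 + (3 + 56·x + 368·x^2 + 1024·x^3 + 1024·x^4)·Dx^5  (order 5).
h: a_k = 0, 0, -2, 8/3, 8/3, 0, -64/5, 256/7, …
ICs: h(0) = 0, h′(0) = 0, h′′(0) = -4, h′′′(0) = 16, h′′′′(0) = 64.

f: a_k = 1, 0, -8, 0, 32/3, 0, -256/45, 0, …
g: a_k = 0, -4, 8, -64/3, 64, -1024/5, 2048/3, -16384/7, …
Sym-product of L_f,L_g gives L₀ (≤ ord 4).
h=∫h₀ ⇒ L = L₀·Dx.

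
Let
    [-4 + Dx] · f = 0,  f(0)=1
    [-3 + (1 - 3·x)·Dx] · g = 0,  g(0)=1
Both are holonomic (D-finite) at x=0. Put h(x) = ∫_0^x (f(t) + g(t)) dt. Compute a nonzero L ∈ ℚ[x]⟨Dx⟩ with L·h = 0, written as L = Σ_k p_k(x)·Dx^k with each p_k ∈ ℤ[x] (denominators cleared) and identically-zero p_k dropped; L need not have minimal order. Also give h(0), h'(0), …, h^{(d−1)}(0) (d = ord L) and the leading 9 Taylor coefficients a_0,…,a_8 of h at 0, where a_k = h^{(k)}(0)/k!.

f: a_k = 1, 4, 8, 32/3, 32/3, 128/15, 256/45, 1024/315, 512/315, …
g: a_k = 1, 3, 9, 27, 81, 243, 729, 2187, 6561, …
Sum ⇒ L₀ = lclm(L_f,L_g) in ℚ(x)⟨Dx⟩.
∫: right-multiply L₀ by Dx.
L = (24 + 144·x)·Dx + (-2 - 96·x + 144·x^2)·Dx^2 + (-1 + 15·x - 36·x^2)·Dx^3  (order 3).
h: a_k = 0, 2, 7/2, 17/3, 113/12, 55/3, 3773/90, 4723/45, 689929/2520, …
ICs: h(0) = 0, h′(0) = 2, h′′(0) = 7.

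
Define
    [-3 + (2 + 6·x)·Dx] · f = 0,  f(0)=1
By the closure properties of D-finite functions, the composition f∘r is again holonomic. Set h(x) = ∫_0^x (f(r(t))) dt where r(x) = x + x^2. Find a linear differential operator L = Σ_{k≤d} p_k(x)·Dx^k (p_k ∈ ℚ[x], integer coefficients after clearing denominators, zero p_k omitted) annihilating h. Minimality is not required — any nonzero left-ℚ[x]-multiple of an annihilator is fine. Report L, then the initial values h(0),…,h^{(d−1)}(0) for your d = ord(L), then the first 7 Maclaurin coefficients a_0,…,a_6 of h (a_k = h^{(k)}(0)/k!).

L = (-3 - 6·x)·Dx + (2 + 6·x + 6·x^2)·Dx^2  (order 2).
h: a_k = 0, 1, 3/4, 1/8, -9/64, 99/640, -81/512, …
ICs: h(0) = 0, h′(0) = 1.

f: a_k = 1, 3/2, -9/8, 27/16, -405/128, 1701/256, -15309/1024, …
L₀ from L_f via x↦r, Dx↦r'^{-1}Dx.
h=∫₀ˣh₀: take L = L₀·Dx.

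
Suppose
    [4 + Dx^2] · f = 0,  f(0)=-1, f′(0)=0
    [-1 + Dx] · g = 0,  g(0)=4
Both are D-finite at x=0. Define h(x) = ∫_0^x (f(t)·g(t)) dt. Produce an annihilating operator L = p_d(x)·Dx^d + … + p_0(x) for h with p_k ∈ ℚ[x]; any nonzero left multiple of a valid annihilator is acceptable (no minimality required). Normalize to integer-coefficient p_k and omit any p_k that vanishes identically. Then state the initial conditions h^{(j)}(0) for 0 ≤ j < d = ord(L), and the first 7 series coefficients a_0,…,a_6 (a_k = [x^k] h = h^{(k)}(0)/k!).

f: a_k = -1, 0, 2, 0, -2/3, 0, 4/45, …
g: a_k = 4, 4, 2, 2/3, 1/6, 1/30, 1/180, …
Sym-product of L_f,L_g gives L₀ (≤ ord 2).
h=∫h₀ ⇒ L = L₀·Dx.
L = 5·Dx - 2·Dx^2 + Dx^3  (order 3).
h: a_k = 0, -4, -2, 2, 11/6, 7/30, -41/180, …
ICs: h(0) = 0, h′(0) = -4, h′′(0) = -4.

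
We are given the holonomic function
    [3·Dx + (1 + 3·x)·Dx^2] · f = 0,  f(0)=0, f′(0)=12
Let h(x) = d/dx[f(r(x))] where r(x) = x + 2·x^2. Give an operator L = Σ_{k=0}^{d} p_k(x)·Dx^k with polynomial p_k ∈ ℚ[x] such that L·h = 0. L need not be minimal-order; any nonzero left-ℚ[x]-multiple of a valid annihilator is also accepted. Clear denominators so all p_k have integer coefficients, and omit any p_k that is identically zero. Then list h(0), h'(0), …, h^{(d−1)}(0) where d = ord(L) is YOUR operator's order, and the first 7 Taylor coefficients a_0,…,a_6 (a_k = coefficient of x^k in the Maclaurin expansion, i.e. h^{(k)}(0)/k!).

f: a_k = 0, 12, -18, 36, -81, 972/5, -486, …
Change of var in L_f (x↦r) gives L₀.
h₀' ⇒ L via d/dx closure of L₀.
L = (-1 + 12·x + 24·x^2) + (1 + 7·x + 18·x^2 + 24·x^3)·Dx  (order 1).
h: a_k = 12, 12, -108, 252, -108, -1188, 4212, …
ICs: h(0) = 12.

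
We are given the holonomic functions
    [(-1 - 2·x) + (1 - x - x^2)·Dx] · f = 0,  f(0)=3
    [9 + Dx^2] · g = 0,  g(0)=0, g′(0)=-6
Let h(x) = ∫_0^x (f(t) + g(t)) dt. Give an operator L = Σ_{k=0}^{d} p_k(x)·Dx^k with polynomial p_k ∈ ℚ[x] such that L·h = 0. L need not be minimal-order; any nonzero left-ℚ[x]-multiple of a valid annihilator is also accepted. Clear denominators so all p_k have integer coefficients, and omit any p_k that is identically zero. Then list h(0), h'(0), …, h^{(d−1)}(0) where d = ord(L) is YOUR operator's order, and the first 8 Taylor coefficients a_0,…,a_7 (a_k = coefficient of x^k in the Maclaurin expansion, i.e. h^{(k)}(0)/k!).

f: a_k = 3, 3, 6, 9, 15, 24, 39, 63, …
g: a_k = 0, -6, 0, 9, 0, -81/20, 0, 243/280, …
Weyl lclm of L_f,L_g ⇒ L₀ (ord ≤ 3).
h=∫h₀ ⇒ L = L₀·Dx.
L = (243 + 432·x - 81·x^2 + 216·x^3 + 405·x^4 + 162·x^5)·Dx + (-117 + 225·x + 36·x^2 - 297·x^3 + 54·x^4 + 243·x^5 + 81·x^6)·Dx^2 + (27 + 48·x - 9·x^2 + 24·x^3 + 45·x^4 + 18·x^5)·Dx^3 + (-13 + 25·x + 4·x^2 - 33·x^3 + 6·x^4 + 27·x^5 + 9·x^6)·Dx^4  (order 4).
h: a_k = 0, 3, -3/2, 2, 9/2, 3, 133/40, 39/7, …
ICs: h(0) = 0, h′(0) = 3, h′′(0) = -3, h′′′(0) = 12.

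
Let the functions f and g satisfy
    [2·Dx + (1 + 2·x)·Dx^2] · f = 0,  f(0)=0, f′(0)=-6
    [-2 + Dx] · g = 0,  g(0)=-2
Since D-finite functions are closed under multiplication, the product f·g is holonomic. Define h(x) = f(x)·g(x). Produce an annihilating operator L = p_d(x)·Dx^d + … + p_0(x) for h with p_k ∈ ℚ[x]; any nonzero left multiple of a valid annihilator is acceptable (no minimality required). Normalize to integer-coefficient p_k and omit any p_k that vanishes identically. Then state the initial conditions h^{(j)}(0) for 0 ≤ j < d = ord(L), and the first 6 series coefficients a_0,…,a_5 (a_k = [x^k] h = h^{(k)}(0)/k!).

L = 8·x + (-2 - 8·x)·Dx + (1 + 2·x)·Dx^2  (order 2).
h: a_k = 0, 12, 12, 16, 0, 72/5, …
ICs: h(0) = 0, h′(0) = 12.

f: a_k = 0, -6, 6, -8, 12, -96/5, …
g: a_k = -2, -4, -4, -8/3, -4/3, -8/15, …
Product ⇒ symmetric product L₀, ord ≤ 2.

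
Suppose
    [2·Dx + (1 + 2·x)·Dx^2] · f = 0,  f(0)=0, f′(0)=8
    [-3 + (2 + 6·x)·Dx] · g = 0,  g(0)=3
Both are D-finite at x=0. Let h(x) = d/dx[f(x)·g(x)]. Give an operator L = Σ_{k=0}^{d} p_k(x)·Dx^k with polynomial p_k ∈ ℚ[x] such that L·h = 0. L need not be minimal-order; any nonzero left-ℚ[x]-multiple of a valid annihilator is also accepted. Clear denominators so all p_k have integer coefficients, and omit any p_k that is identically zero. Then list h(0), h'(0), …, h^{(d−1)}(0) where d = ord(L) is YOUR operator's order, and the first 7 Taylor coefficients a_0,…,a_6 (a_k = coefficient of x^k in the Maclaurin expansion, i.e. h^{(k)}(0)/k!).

L = (39 + 180·x + 108·x^2) + (116 + 756·x + 1512·x^2 + 864·x^3)·Dx + (20 + 184·x + 612·x^2 + 864·x^3 + 432·x^4)·Dx^2  (order 2).
h: a_k = 24, 24, -93, 270, -11811/16, 158691/80, -3402537/640, …
ICs: h(0) = 24, h′(0) = 24.

f: a_k = 0, 8, -8, 32/3, -16, 128/5, -128/3, …
g: a_k = 3, 9/2, -27/8, 81/16, -1215/128, 5103/256, -45927/1024, …
Sym-product of L_f,L_g gives L₀ (≤ ord 2).
Differentiate: ansatz ord ≤ ord L₀ ⇒ L.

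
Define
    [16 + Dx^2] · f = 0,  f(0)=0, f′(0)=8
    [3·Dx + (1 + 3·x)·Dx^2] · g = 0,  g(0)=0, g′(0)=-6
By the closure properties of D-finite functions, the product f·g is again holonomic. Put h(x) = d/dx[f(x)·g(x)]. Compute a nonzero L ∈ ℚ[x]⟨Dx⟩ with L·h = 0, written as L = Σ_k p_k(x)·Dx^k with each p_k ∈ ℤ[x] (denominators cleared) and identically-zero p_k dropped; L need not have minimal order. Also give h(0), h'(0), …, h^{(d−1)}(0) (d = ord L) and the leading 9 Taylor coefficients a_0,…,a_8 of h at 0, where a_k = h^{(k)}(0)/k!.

f: a_k = 0, 8, 0, -64/3, 0, 256/15, 0, -2048/315, 0, …
g: a_k = 0, -6, 9, -18, 81/2, -486/5, 243, -4374/7, 6561/4, …
L₀ := L_f ⊗_s L_g (sym. prod.), ord ≤ 4.
Differentiate: ansatz ord ≤ ord L₀ ⇒ L.
L = (-252256 - 1400832·x + 774144·x^2 + 36937728·x^3 + 133871616·x^4 + 191102976·x^5 + 95551488·x^6) + (-43296 + 45216·x + 2557440·x^2 + 11404800·x^3 + 19906560·x^4 + 11943936·x^5)·Dx + (-14630 - 16992·x + 831600·x^2 + 6110208·x^3 + 17853696·x^4 + 23887872·x^5 + 11943936·x^6)·Dx^2 + (-2706 + 2826·x + 159840·x^2 + 712800·x^3 + 1244160·x^4 + 746496·x^5)·Dx^3 + (71 + 4410·x + 48951·x^2 + 237600·x^3 + 592920·x^4 + 746496·x^5 + 373248·x^6)·Dx^4  (order 4).
h: a_k = 0, -96, 216, -64, 660, -2976, 43176/5, -2682496/105, 2699766/35, …
ICs: h(0) = 0, h′(0) = -96, h′′(0) = 432, h′′′(0) = -384.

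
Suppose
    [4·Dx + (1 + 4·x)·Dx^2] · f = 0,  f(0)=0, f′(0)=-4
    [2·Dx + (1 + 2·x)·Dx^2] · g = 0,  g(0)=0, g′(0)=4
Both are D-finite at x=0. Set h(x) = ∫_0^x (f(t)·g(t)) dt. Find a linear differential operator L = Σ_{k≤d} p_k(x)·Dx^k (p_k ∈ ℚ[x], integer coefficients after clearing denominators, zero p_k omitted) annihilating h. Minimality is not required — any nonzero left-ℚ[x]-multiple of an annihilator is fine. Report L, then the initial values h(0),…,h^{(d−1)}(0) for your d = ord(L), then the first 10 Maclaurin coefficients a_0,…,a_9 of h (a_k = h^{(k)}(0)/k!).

L = (160 + 768·x + 1024·x^2)·Dx^2 + (264 + 2144·x + 5760·x^2 + 5120·x^3)·Dx^3 + (64 + 720·x + 2976·x^2 + 5376·x^3 + 3584·x^4)·Dx^4 + (3 + 44·x + 252·x^2 + 704·x^3 + 960·x^4 + 512·x^5)·Dx^5  (order 5).
h: a_k = 0, 0, 0, -16/3, 12, -416/15, 208/3, -8384/45, 2656/5, -300032/189, …
ICs: h(0) = 0, h′(0) = 0, h′′(0) = 0, h′′′(0) = -32, h′′′′(0) = 288.

f: a_k = 0, -4, 8, -64/3, 64, -1024/5, 2048/3, -16384/7, 8192, -262144/9, …
g: a_k = 0, 4, -4, 16/3, -8, 64/5, -64/3, 256/7, -64, 1024/9, …
f·g: L₀ = L_f ⊗_s L_g, ord ≤ 2·2.
Integrate: L := L₀·Dx.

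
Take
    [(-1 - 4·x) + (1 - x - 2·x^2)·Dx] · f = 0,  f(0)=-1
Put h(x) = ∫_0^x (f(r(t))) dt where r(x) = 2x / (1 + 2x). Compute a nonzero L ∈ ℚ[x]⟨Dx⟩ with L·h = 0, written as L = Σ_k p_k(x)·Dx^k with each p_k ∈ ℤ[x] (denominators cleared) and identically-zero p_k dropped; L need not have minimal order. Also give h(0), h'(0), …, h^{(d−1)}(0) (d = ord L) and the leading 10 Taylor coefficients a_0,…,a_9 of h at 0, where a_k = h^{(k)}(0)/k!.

L = (2 + 20·x)·Dx + (-1 - 4·x + 4·x^2 + 16·x^3)·Dx^2  (order 2).
h: a_k = 0, -1, -1, -8/3, 0, -64/5, 64/3, -768/7, 320, -11264/9, …
ICs: h(0) = 0, h′(0) = -1.

f: a_k = -1, -1, -3, -5, -11, -21, -43, -85, -171, -341, …
Change of var in L_f (x↦r) gives L₀.
∫: right-multiply L₀ by Dx.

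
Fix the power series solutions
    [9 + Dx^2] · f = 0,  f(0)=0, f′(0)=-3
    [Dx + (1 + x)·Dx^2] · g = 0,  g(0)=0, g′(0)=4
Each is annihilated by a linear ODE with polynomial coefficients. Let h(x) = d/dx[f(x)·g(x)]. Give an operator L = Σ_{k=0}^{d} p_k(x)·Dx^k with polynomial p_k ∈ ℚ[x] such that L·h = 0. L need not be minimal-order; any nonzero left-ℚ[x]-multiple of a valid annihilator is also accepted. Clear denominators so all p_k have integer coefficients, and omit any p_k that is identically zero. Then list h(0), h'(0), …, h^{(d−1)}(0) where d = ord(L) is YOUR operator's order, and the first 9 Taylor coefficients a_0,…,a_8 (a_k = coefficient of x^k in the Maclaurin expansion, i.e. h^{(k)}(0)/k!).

L = (13743 + 107892·x + 319302·x^2 + 475308·x^3 + 381267·x^4 + 157464·x^5 + 26244·x^6) + (4104 + 24192·x + 53460·x^2 + 56700·x^3 + 29160·x^4 + 5832·x^5)·Dx + (4020 + 27828·x + 76770·x^2 + 109512·x^3 + 85698·x^4 + 34992·x^5 + 5832·x^6)·Dx^2 + (456 + 2688·x + 5940·x^2 + 6300·x^3 + 3240·x^4 + 648·x^5)·Dx^3 + (277 + 1760·x + 4588·x^2 + 6300·x^3 + 4815·x^4 + 1944·x^5 + 324·x^6)·Dx^4  (order 4).
h: a_k = 0, -24, 18, 56, -30, -27, 217/20, 258/35, -108/35, …
ICs: h(0) = 0, h′(0) = -24, h′′(0) = 36, h′′′(0) = 336.

f: a_k = 0, -3, 0, 9/2, 0, -81/40, 0, 243/560, 0, …
g: a_k = 0, 4, -2, 4/3, -1, 4/5, -2/3, 4/7, -1/2, …
Sym-product of L_f,L_g gives L₀ (≤ ord 4).
Differentiate: ansatz ord ≤ ord L₀ ⇒ L.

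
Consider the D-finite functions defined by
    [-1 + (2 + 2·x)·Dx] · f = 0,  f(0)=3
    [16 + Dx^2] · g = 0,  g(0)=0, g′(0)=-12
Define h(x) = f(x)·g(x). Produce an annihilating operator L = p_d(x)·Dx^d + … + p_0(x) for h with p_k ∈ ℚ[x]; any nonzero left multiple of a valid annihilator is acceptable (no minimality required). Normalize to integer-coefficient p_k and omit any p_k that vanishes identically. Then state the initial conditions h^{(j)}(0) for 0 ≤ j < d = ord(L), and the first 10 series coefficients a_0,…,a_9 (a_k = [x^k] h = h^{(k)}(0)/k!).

L = (67 + 128·x + 64·x^2) + (-4 - 4·x)·Dx + (4 + 8·x + 4·x^2)·Dx^2  (order 2).
h: a_k = 0, -36, -18, 201/2, 183/4, -13983/160, -10683/320, 64235/1792, 212773/17920, -4467413/516096, …
ICs: h(0) = 0, h′(0) = -36.

f: a_k = 3, 3/2, -3/8, 3/16, -15/128, 21/256, -63/1024, 99/2048, -1287/32768, 2145/65536, …
g: a_k = 0, -12, 0, 32, 0, -128/5, 0, 1024/105, 0, -2048/945, …
Product ⇒ symmetric product L₀, ord ≤ 2.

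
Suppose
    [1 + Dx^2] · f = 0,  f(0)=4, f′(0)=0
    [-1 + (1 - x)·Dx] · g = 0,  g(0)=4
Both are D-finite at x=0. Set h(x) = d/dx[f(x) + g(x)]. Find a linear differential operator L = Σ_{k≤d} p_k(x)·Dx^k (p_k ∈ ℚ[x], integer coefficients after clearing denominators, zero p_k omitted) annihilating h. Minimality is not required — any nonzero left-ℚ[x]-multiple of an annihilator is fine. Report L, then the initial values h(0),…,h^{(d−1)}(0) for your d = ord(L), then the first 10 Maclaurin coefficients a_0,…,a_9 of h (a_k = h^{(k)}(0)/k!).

L = (26 - 4·x + 2·x^2) + (-7 + 9·x - 3·x^2 + x^3)·Dx + (26 - 4·x + 2·x^2)·Dx^2 + (-7 + 9·x - 3·x^2 + x^3)·Dx^3  (order 3).
h: a_k = 4, 4, 12, 50/3, 20, 719/30, 28, 40321/1260, 36, 3628799/90720, …
ICs: h(0) = 4, h′(0) = 4, h′′(0) = 24.

f: a_k = 4, 0, -2, 0, 1/6, 0, -1/180, 0, 1/10080, 0, …
g: a_k = 4, 4, 4, 4, 4, 4, 4, 4, 4, 4, …
Sum ⇒ L₀ = lclm(L_f,L_g) in ℚ(x)⟨Dx⟩.
Derive L from L₀ (diff closure).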